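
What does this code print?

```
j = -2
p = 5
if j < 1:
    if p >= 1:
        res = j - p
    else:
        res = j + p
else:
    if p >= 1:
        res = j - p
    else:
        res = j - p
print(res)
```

j=-2, p=5
j < 1 is True; p >= 1 is True
→ res = j - p = -7

-7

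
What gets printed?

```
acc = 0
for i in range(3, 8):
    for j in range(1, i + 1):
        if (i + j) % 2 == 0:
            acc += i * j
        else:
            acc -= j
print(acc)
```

232

i=3,j=1: even sum, acc = 0+3 = 3
i=3,j=2: odd sum, acc = 3-2 = 1
i=3,j=3: even sum, acc = 1+9 = 10
i=4,j=1: odd sum, acc = 10-1 = 9
i=4,j=2: even sum, acc = 9+8 = 17
i=4,j=3: odd sum, acc = 17-3 = 14
i=4,j=4: even sum, acc = 14+16 = 30
i=5,j=1: even sum, acc = 30+5 = 35
i=5,j=2: odd sum, acc = 35-2 = 33
i=5,j=3: even sum, acc = 33+15 = 48
i=5,j=4: odd sum, acc = 48-4 = 44
i=5,j=5: even sum, acc = 44+25 = 69
i=6,j=1: odd sum, acc = 69-1 = 68
i=6,j=2: even sum, acc = 68+12 = 80
i=6,j=3: odd sum, acc = 80-3 = 77
i=6,j=4: even sum, acc = 77+24 = 101
i=6,j=5: odd sum, acc = 101-5 = 96
i=6,j=6: even sum, acc = 96+36 = 132
i=7,j=1: even sum, acc = 132+7 = 139
i=7,j=2: odd sum, acc = 139-2 = 137
i=7,j=3: even sum, acc = 137+21 = 158
i=7,j=4: odd sum, acc = 158-4 = 154
i=7,j=5: even sum, acc = 154+35 = 189
i=7,j=6: odd sum, acc = 189-6 = 183
i=7,j=7: even sum, acc = 183+49 = 232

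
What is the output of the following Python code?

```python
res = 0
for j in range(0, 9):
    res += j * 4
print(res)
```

144

j=0: res = 0+0*4 = 0
j=1: res = 0+1*4 = 4
j=2: res = 4+2*4 = 12
j=3: res = 12+3*4 = 24
j=4: res = 24+4*4 = 40
j=5: res = 40+5*4 = 60
j=6: res = 60+6*4 = 84
j=7: res = 84+7*4 = 112
j=8: res = 112+8*4 = 144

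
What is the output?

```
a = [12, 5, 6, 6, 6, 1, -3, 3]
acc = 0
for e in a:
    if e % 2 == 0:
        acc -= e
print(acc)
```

-30

e=12: even, acc = 0-12 = -12
e=5: not even
e=6: even, acc = (-12)-6 = -18
e=6: even, acc = (-18)-6 = -24
e=6: even, acc = (-24)-6 = -30
e=1: not even
e=-3: not even
e=3: not even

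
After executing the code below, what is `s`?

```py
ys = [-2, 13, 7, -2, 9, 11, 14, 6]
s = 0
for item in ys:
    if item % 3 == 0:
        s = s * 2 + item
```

item=-2: not %3==0
item=13: not %3==0
item=7: not %3==0
item=-2: not %3==0
item=9: %3==0, s = 0*2+9 = 9
item=11: not %3==0
item=14: not %3==0
item=6: %3==0, s = 9*2+6 = 24

24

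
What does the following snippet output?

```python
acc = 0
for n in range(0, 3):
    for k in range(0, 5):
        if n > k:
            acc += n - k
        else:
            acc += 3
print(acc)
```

n=0,k=0: not 0>0, acc = 0+3 = 3
n=0,k=1: not 0>1, acc = 3+3 = 6
n=0,k=2: not 0>2, acc = 6+3 = 9
n=0,k=3: not 0>3, acc = 9+3 = 12
n=0,k=4: not 0>4, acc = 12+3 = 15
n=1,k=0: 1>0, acc = 15+1 = 16
n=1,k=1: not 1>1, acc = 16+3 = 19
n=1,k=2: not 1>2, acc = 19+3 = 22
n=1,k=3: not 1>3, acc = 22+3 = 25
n=1,k=4: not 1>4, acc = 25+3 = 28
n=2,k=0: 2>0, acc = 28+2 = 30
n=2,k=1: 2>1, acc = 30+1 = 31
n=2,k=2: not 2>2, acc = 31+3 = 34
n=2,k=3: not 2>3, acc = 34+3 = 37
n=2,k=4: not 2>4, acc = 37+3 = 40

40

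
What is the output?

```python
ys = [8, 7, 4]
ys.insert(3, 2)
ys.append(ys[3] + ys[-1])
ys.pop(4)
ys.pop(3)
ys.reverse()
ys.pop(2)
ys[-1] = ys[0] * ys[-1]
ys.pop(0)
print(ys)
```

[28]

insert 2 at 3 → [8, 7, 4, 2]
append ys[3]+ys[-1] = 2+2 = 4 → [8, 7, 4, 2, 4]
pop(4) removes 4 → [8, 7, 4, 2]
pop(3) removes 2 → [8, 7, 4]
reverse → [4, 7, 8]
pop(2) removes 8 → [4, 7]
ys[-1] = ys[0]*ys[-1] = 4*7 = 28 → [4, 28]
pop(0) removes 4 → [28]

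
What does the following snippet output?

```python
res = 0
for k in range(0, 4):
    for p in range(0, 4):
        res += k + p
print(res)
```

48

k=0,p=0: res = 0+0 = 0
k=0,p=1: res = 0+1 = 1
k=0,p=2: res = 1+2 = 3
k=0,p=3: res = 3+3 = 6
k=1,p=0: res = 6+1 = 7
k=1,p=1: res = 7+2 = 9
k=1,p=2: res = 9+3 = 12
k=1,p=3: res = 12+4 = 16
k=2,p=0: res = 16+2 = 18
k=2,p=1: res = 18+3 = 21
k=2,p=2: res = 21+4 = 25
k=2,p=3: res = 25+5 = 30
k=3,p=0: res = 30+3 = 33
k=3,p=1: res = 33+4 = 37
k=3,p=2: res = 37+5 = 42
k=3,p=3: res = 42+6 = 48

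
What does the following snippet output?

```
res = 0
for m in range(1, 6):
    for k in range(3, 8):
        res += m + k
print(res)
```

200

m=1,k=3: res = 0+4 = 4
m=1,k=4: res = 4+5 = 9
m=1,k=5: res = 9+6 = 15
m=1,k=6: res = 15+7 = 22
m=1,k=7: res = 22+8 = 30
m=2,k=3: res = 30+5 = 35
m=2,k=4: res = 35+6 = 41
m=2,k=5: res = 41+7 = 48
m=2,k=6: res = 48+8 = 56
m=2,k=7: res = 56+9 = 65
m=3,k=3: res = 65+6 = 71
m=3,k=4: res = 71+7 = 78
m=3,k=5: res = 78+8 = 86
m=3,k=6: res = 86+9 = 95
m=3,k=7: res = 95+10 = 105
m=4,k=3: res = 105+7 = 112
m=4,k=4: res = 112+8 = 120
m=4,k=5: res = 120+9 = 129
m=4,k=6: res = 129+10 = 139
m=4,k=7: res = 139+11 = 150
m=5,k=3: res = 150+8 = 158
m=5,k=4: res = 158+9 = 167
m=5,k=5: res = 167+10 = 177
m=5,k=6: res = 177+11 = 188
m=5,k=7: res = 188+12 = 200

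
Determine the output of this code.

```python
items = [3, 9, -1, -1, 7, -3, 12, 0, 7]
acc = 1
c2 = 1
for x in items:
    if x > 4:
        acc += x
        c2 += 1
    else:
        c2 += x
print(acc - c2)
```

x=3: not >4; c2=4
x=9: >4, acc = 1+9 = 10; c2=5
x=-1: not >4; c2=4
x=-1: not >4; c2=3
x=7: >4, acc = 10+7 = 17; c2=4
x=-3: not >4; c2=1
x=12: >4, acc = 17+12 = 29; c2=2
x=0: not >4; c2=2
x=7: >4, acc = 29+7 = 36; c2=3
acc-c2 = 36-3 = 33

33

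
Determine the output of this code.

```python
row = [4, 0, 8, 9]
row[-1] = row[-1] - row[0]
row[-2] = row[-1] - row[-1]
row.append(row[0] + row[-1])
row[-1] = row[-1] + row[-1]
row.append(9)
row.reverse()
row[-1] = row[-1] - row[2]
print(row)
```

row[-1] = row[-1]-row[0] = 9-4 = 5 → [4, 0, 8, 5]
row[-2] = row[-1]-row[-1] = 5-5 = 0 → [4, 0, 0, 5]
append row[0]+row[-1] = 4+5 = 9 → [4, 0, 0, 5, 9]
row[-1] = row[-1]+row[-1] = 9+9 = 18 → [4, 0, 0, 5, 18]
append 9 → [4, 0, 0, 5, 18, 9]
reverse → [9, 18, 5, 0, 0, 4]
row[-1] = row[-1]-row[2] = 4-5 = -1 → [9, 18, 5, 0, 0, -1]

[9, 18, 5, 0, 0, -1]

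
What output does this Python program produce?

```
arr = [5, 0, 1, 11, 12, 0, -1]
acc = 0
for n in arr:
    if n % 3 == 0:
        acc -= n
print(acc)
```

-12

n=5: not %3==0
n=0: %3==0, acc = 0-0 = 0
n=1: not %3==0
n=11: not %3==0
n=12: %3==0, acc = 0-12 = -12
n=0: %3==0, acc = (-12)-0 = -12
n=-1: not %3==0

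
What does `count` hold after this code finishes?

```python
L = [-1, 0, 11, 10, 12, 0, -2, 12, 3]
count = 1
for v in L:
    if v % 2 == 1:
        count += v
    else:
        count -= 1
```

8

v=-1: odd, count = 1+(-1) = 0
v=0: not odd, count = 0-1 = -1
v=11: odd, count = (-1)+11 = 10
v=10: not odd, count = 10-1 = 9
v=12: not odd, count = 9-1 = 8
v=0: not odd, count = 8-1 = 7
v=-2: not odd, count = 7-1 = 6
v=12: not odd, count = 6-1 = 5
v=3: odd, count = 5+3 = 8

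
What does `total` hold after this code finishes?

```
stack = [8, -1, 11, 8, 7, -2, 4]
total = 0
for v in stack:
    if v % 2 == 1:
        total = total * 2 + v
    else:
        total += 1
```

37

v=8: not odd, total = 0+1 = 1
v=-1: odd, total = 1*2+(-1) = 1
v=11: odd, total = 1*2+11 = 13
v=8: not odd, total = 13+1 = 14
v=7: odd, total = 14*2+7 = 35
v=-2: not odd, total = 35+1 = 36
v=4: not odd, total = 36+1 = 37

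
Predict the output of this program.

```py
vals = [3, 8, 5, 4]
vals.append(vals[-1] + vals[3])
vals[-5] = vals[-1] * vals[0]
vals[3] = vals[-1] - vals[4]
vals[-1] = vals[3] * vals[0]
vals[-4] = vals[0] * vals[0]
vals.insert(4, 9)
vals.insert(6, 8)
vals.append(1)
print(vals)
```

[24, 576, 5, 0, 9, 0, 8, 1]

append vals[-1]+vals[3] = 4+4 = 8 → [3, 8, 5, 4, 8]
vals[-5] = vals[-1]*vals[0] = 8*3 = 24 → [24, 8, 5, 4, 8]
vals[3] = vals[-1]-vals[4] = 8-8 = 0 → [24, 8, 5, 0, 8]
vals[-1] = vals[3]*vals[0] = 0*24 = 0 → [24, 8, 5, 0, 0]
vals[-4] = vals[0]*vals[0] = 24*24 = 576 → [24, 576, 5, 0, 0]
insert 9 at 4 → [24, 576, 5, 0, 9, 0]
insert 8 at 6 → [24, 576, 5, 0, 9, 0, 8]
append 1 → [24, 576, 5, 0, 9, 0, 8, 1]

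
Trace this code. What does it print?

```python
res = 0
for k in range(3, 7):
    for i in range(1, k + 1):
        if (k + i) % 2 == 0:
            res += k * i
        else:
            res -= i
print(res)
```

k=3,i=1: even sum, res = 0+3 = 3
k=3,i=2: odd sum, res = 3-2 = 1
k=3,i=3: even sum, res = 1+9 = 10
k=4,i=1: odd sum, res = 10-1 = 9
k=4,i=2: even sum, res = 9+8 = 17
k=4,i=3: odd sum, res = 17-3 = 14
k=4,i=4: even sum, res = 14+16 = 30
k=5,i=1: even sum, res = 30+5 = 35
k=5,i=2: odd sum, res = 35-2 = 33
k=5,i=3: even sum, res = 33+15 = 48
k=5,i=4: odd sum, res = 48-4 = 44
k=5,i=5: even sum, res = 44+25 = 69
k=6,i=1: odd sum, res = 69-1 = 68
k=6,i=2: even sum, res = 68+12 = 80
k=6,i=3: odd sum, res = 80-3 = 77
k=6,i=4: even sum, res = 77+24 = 101
k=6,i=5: odd sum, res = 101-5 = 96
k=6,i=6: even sum, res = 96+36 = 132

132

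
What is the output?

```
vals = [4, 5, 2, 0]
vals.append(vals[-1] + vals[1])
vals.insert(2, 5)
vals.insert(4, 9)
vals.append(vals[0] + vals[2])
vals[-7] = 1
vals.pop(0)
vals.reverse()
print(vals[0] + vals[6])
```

append vals[-1]+vals[1] = 0+5 = 5 → [4, 5, 2, 0, 5]
insert 5 at 2 → [4, 5, 5, 2, 0, 5]
insert 9 at 4 → [4, 5, 5, 2, 9, 0, 5]
append vals[0]+vals[2] = 4+5 = 9 → [4, 5, 5, 2, 9, 0, 5, 9]
vals[-7] = 1 → [4, 1, 5, 2, 9, 0, 5, 9]
pop(0) removes 4 → [1, 5, 2, 9, 0, 5, 9]
reverse → [9, 5, 0, 9, 2, 5, 1]
vals[0]+vals[6] = 9+1 = 10

10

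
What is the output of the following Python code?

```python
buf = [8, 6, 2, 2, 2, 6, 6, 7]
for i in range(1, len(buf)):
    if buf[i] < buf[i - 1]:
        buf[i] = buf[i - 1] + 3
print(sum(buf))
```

i=1: 6<8, buf[1] = 8+3 = 11 → [8, 11, 2, 2, 2, 6, 6, 7]
i=2: 2<11, buf[2] = 11+3 = 14 → [8, 11, 14, 2, 2, 6, 6, 7]
i=3: 2<14, buf[3] = 14+3 = 17 → [8, 11, 14, 17, 2, 6, 6, 7]
i=4: 2<17, buf[4] = 17+3 = 20 → [8, 11, 14, 17, 20, 6, 6, 7]
i=5: 6<20, buf[5] = 20+3 = 23 → [8, 11, 14, 17, 20, 23, 6, 7]
i=6: 6<23, buf[6] = 23+3 = 26 → [8, 11, 14, 17, 20, 23, 26, 7]
i=7: 7<26, buf[7] = 26+3 = 29 → [8, 11, 14, 17, 20, 23, 26, 29]
sum = 148

148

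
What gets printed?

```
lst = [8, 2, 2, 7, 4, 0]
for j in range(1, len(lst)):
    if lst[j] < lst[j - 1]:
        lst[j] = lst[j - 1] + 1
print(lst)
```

j=1: 2<8, lst[1] = 8+1 = 9 → [8, 9, 2, 7, 4, 0]
j=2: 2<9, lst[2] = 9+1 = 10 → [8, 9, 10, 7, 4, 0]
j=3: 7<10, lst[3] = 10+1 = 11 → [8, 9, 10, 11, 4, 0]
j=4: 4<11, lst[4] = 11+1 = 12 → [8, 9, 10, 11, 12, 0]
j=5: 0<12, lst[5] = 12+1 = 13 → [8, 9, 10, 11, 12, 13]

[8, 9, 10, 11, 12, 13]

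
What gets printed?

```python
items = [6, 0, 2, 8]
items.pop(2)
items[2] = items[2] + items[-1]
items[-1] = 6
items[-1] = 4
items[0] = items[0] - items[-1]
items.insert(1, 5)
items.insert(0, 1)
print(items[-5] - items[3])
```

1

pop(2) removes 2 → [6, 0, 8]
items[2] = items[2]+items[-1] = 8+8 = 16 → [6, 0, 16]
items[-1] = 6 → [6, 0, 6]
items[-1] = 4 → [6, 0, 4]
items[0] = items[0]-items[-1] = 6-4 = 2 → [2, 0, 4]
insert 5 at 1 → [2, 5, 0, 4]
insert 1 at 0 → [1, 2, 5, 0, 4]
items[-5]-items[3] = 1-0 = 1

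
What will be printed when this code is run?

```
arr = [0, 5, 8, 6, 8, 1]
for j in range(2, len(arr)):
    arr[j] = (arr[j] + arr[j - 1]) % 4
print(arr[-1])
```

j=2: arr[2] = (8+5)%4 = 1 → [0, 5, 1, 6, 8, 1]
j=3: arr[3] = (6+1)%4 = 3 → [0, 5, 1, 3, 8, 1]
j=4: arr[4] = (8+3)%4 = 3 → [0, 5, 1, 3, 3, 1]
j=5: arr[5] = (1+3)%4 = 0 → [0, 5, 1, 3, 3, 0]

0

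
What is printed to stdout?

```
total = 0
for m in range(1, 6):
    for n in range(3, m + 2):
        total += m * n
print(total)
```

m=2,n=3: total = 0+6 = 6
m=3,n=3: total = 6+9 = 15
m=3,n=4: total = 15+12 = 27
m=4,n=3: total = 27+12 = 39
m=4,n=4: total = 39+16 = 55
m=4,n=5: total = 55+20 = 75
m=5,n=3: total = 75+15 = 90
m=5,n=4: total = 90+20 = 110
m=5,n=5: total = 110+25 = 135
m=5,n=6: total = 135+30 = 165

165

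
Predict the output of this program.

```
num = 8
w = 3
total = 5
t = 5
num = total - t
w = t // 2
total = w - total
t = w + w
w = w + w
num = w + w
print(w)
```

num = 5-5 = 0
w = 5//2 = 2
total = 2-5 = -3
t = 2+2 = 4
w = 2+2 = 4
num = 4+4 = 8

4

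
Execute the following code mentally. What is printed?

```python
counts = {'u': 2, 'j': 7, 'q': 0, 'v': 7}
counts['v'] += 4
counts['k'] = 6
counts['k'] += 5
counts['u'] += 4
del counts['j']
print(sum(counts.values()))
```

28

counts['v'] = 7+4 = 11 → {'u': 2, 'j': 7, 'q': 0, 'v': 11}
counts['k'] = 6 → {'u': 2, 'j': 7, 'q': 0, 'v': 11, 'k': 6}
counts['k'] = 6+5 = 11 → {'u': 2, 'j': 7, 'q': 0, 'v': 11, 'k': 11}
counts['u'] = 2+4 = 6 → {'u': 6, 'j': 7, 'q': 0, 'v': 11, 'k': 11}
del 'j' → {'u': 6, 'q': 0, 'v': 11, 'k': 11}
sum of values = 28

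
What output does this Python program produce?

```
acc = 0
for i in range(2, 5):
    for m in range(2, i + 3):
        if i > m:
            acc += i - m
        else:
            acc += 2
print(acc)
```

i=2,m=2: not 2>2, acc = 0+2 = 2
i=2,m=3: not 2>3, acc = 2+2 = 4
i=2,m=4: not 2>4, acc = 4+2 = 6
i=3,m=2: 3>2, acc = 6+1 = 7
i=3,m=3: not 3>3, acc = 7+2 = 9
i=3,m=4: not 3>4, acc = 9+2 = 11
i=3,m=5: not 3>5, acc = 11+2 = 13
i=4,m=2: 4>2, acc = 13+2 = 15
i=4,m=3: 4>3, acc = 15+1 = 16
i=4,m=4: not 4>4, acc = 16+2 = 18
i=4,m=5: not 4>5, acc = 18+2 = 20
i=4,m=6: not 4>6, acc = 20+2 = 22

22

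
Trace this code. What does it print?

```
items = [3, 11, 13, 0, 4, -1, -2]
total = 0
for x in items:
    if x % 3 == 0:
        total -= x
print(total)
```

-3

x=3: %3==0, total = 0-3 = -3
x=11: not %3==0
x=13: not %3==0
x=0: %3==0, total = (-3)-0 = -3
x=4: not %3==0
x=-1: not %3==0
x=-2: not %3==0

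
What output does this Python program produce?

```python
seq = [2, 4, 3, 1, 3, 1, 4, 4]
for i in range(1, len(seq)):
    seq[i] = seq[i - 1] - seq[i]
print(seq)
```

i=1: seq[1] = 2-4 = -2 → [2, -2, 3, 1, 3, 1, 4, 4]
i=2: seq[2] = (-2)-3 = -5 → [2, -2, -5, 1, 3, 1, 4, 4]
i=3: seq[3] = (-5)-1 = -6 → [2, -2, -5, -6, 3, 1, 4, 4]
i=4: seq[4] = (-6)-3 = -9 → [2, -2, -5, -6, -9, 1, 4, 4]
i=5: seq[5] = (-9)-1 = -10 → [2, -2, -5, -6, -9, -10, 4, 4]
i=6: seq[6] = (-10)-4 = -14 → [2, -2, -5, -6, -9, -10, -14, 4]
i=7: seq[7] = (-14)-4 = -18 → [2, -2, -5, -6, -9, -10, -14, -18]

[2, -2, -5, -6, -9, -10, -14, -18]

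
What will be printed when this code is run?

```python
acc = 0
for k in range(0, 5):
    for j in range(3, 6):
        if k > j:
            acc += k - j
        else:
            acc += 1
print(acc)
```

15

k=0,j=3: not 0>3, acc = 0+1 = 1
k=0,j=4: not 0>4, acc = 1+1 = 2
k=0,j=5: not 0>5, acc = 2+1 = 3
k=1,j=3: not 1>3, acc = 3+1 = 4
k=1,j=4: not 1>4, acc = 4+1 = 5
k=1,j=5: not 1>5, acc = 5+1 = 6
k=2,j=3: not 2>3, acc = 6+1 = 7
k=2,j=4: not 2>4, acc = 7+1 = 8
k=2,j=5: not 2>5, acc = 8+1 = 9
k=3,j=3: not 3>3, acc = 9+1 = 10
k=3,j=4: not 3>4, acc = 10+1 = 11
k=3,j=5: not 3>5, acc = 11+1 = 12
k=4,j=3: 4>3, acc = 12+1 = 13
k=4,j=4: not 4>4, acc = 13+1 = 14
k=4,j=5: not 4>5, acc = 14+1 = 15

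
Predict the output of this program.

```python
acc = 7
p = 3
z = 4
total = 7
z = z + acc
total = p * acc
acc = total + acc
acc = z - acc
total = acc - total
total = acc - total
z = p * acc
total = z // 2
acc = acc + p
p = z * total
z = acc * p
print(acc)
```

z = 4+7 = 11
total = 3*7 = 21
acc = 21+7 = 28
acc = 11-28 = -17
total = (-17)-21 = -38
total = (-17)-(-38) = 21
z = 3*(-17) = -51
total = (-51)//2 = -26
acc = (-17)+3 = -14
p = (-51)*(-26) = 1326
z = (-14)*1326 = -18564

-14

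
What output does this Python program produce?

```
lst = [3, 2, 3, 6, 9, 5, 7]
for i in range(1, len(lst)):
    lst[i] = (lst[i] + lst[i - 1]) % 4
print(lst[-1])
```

3

i=1: lst[1] = (2+3)%4 = 1 → [3, 1, 3, 6, 9, 5, 7]
i=2: lst[2] = (3+1)%4 = 0 → [3, 1, 0, 6, 9, 5, 7]
i=3: lst[3] = (6+0)%4 = 2 → [3, 1, 0, 2, 9, 5, 7]
i=4: lst[4] = (9+2)%4 = 3 → [3, 1, 0, 2, 3, 5, 7]
i=5: lst[5] = (5+3)%4 = 0 → [3, 1, 0, 2, 3, 0, 7]
i=6: lst[6] = (7+0)%4 = 3 → [3, 1, 0, 2, 3, 0, 3]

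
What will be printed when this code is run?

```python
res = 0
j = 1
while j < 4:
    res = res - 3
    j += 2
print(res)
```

-6

j=1: res = 0-3 = -3
j=3: res = (-3)-3 = -6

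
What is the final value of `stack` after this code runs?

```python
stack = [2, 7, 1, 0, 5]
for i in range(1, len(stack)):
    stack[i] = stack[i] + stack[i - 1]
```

i=1: stack[1] = 7+2 = 9 → [2, 9, 1, 0, 5]
i=2: stack[2] = 1+9 = 10 → [2, 9, 10, 0, 5]
i=3: stack[3] = 0+10 = 10 → [2, 9, 10, 10, 5]
i=4: stack[4] = 5+10 = 15 → [2, 9, 10, 10, 15]

[2, 9, 10, 10, 15]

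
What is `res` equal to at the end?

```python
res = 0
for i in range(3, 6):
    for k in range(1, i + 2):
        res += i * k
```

i=3,k=1: res = 0+3 = 3
i=3,k=2: res = 3+6 = 9
i=3,k=3: res = 9+9 = 18
i=3,k=4: res = 18+12 = 30
i=4,k=1: res = 30+4 = 34
i=4,k=2: res = 34+8 = 42
i=4,k=3: res = 42+12 = 54
i=4,k=4: res = 54+16 = 70
i=4,k=5: res = 70+20 = 90
i=5,k=1: res = 90+5 = 95
i=5,k=2: res = 95+10 = 105
i=5,k=3: res = 105+15 = 120
i=5,k=4: res = 120+20 = 140
i=5,k=5: res = 140+25 = 165
i=5,k=6: res = 165+30 = 195

195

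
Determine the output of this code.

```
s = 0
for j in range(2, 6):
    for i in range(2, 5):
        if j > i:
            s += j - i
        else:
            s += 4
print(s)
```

34

j=2,i=2: not 2>2, s = 0+4 = 4
j=2,i=3: not 2>3, s = 4+4 = 8
j=2,i=4: not 2>4, s = 8+4 = 12
j=3,i=2: 3>2, s = 12+1 = 13
j=3,i=3: not 3>3, s = 13+4 = 17
j=3,i=4: not 3>4, s = 17+4 = 21
j=4,i=2: 4>2, s = 21+2 = 23
j=4,i=3: 4>3, s = 23+1 = 24
j=4,i=4: not 4>4, s = 24+4 = 28
j=5,i=2: 5>2, s = 28+3 = 31
j=5,i=3: 5>3, s = 31+2 = 33
j=5,i=4: 5>4, s = 33+1 = 34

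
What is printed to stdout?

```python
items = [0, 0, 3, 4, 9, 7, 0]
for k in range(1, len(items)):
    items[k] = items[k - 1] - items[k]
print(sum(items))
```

k=1: items[1] = 0-0 = 0 → [0, 0, 3, 4, 9, 7, 0]
k=2: items[2] = 0-3 = -3 → [0, 0, -3, 4, 9, 7, 0]
k=3: items[3] = (-3)-4 = -7 → [0, 0, -3, -7, 9, 7, 0]
k=4: items[4] = (-7)-9 = -16 → [0, 0, -3, -7, -16, 7, 0]
k=5: items[5] = (-16)-7 = -23 → [0, 0, -3, -7, -16, -23, 0]
k=6: items[6] = (-23)-0 = -23 → [0, 0, -3, -7, -16, -23, -23]
sum = -72

-72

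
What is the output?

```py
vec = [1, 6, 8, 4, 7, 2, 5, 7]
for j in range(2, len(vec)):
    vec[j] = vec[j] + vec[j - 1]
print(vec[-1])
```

j=2: vec[2] = 8+6 = 14 → [1, 6, 14, 4, 7, 2, 5, 7]
j=3: vec[3] = 4+14 = 18 → [1, 6, 14, 18, 7, 2, 5, 7]
j=4: vec[4] = 7+18 = 25 → [1, 6, 14, 18, 25, 2, 5, 7]
j=5: vec[5] = 2+25 = 27 → [1, 6, 14, 18, 25, 27, 5, 7]
j=6: vec[6] = 5+27 = 32 → [1, 6, 14, 18, 25, 27, 32, 7]
j=7: vec[7] = 7+32 = 39 → [1, 6, 14, 18, 25, 27, 32, 39]

39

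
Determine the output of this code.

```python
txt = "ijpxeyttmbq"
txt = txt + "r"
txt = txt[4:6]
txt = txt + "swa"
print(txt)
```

eyswa

+ 'r' → 'ijpxeyttmbqr'
slice [4:6] → 'ey'
+ 'swa' → 'eyswa'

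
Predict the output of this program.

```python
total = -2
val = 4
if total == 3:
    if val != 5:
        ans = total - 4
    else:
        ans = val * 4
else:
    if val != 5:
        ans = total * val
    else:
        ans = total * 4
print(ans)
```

total=-2, val=4
total == 3 is False; val != 5 is True
→ ans = total * val = -8

-8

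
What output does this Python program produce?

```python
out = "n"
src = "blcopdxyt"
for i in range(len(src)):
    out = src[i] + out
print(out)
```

i=0: prepend 'b' → 'bn'
i=1: prepend 'l' → 'lbn'
i=2: prepend 'c' → 'clbn'
i=3: prepend 'o' → 'oclbn'
i=4: prepend 'p' → 'poclbn'
i=5: prepend 'd' → 'dpoclbn'
i=6: prepend 'x' → 'xdpoclbn'
i=7: prepend 'y' → 'yxdpoclbn'
i=8: prepend 't' → 'tyxdpoclbn'

tyxdpoclbn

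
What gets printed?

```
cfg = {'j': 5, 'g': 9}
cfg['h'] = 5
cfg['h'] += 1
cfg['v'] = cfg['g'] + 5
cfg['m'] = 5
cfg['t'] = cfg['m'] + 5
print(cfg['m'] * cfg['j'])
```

25

cfg['h'] = 5 → {'j': 5, 'g': 9, 'h': 5}
cfg['h'] = 5+1 = 6 → {'j': 5, 'g': 9, 'h': 6}
cfg['v'] = cfg['g']+5 = 14 → {'j': 5, 'g': 9, 'h': 6, 'v': 14}
cfg['m'] = 5 → {'j': 5, 'g': 9, 'h': 6, 'v': 14, 'm': 5}
cfg['t'] = cfg['m']+5 = 10 → {'j': 5, 'g': 9, 'h': 6, 'v': 14, 'm': 5, 't': 10}
cfg['m']*cfg['j'] = 5*5 = 25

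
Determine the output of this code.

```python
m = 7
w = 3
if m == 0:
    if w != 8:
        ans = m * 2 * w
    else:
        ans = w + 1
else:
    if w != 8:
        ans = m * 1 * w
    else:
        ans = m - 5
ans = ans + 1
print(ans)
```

m=7, w=3
m == 0 is False; w != 8 is True
→ ans = m * 1 * w = 21
ans = 21+1 = 22

22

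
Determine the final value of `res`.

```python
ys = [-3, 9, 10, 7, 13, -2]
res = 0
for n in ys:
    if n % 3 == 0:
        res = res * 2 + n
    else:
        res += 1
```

n=-3: %3==0, res = 0*2+(-3) = -3
n=9: %3==0, res = (-3)*2+9 = 3
n=10: not %3==0, res = 3+1 = 4
n=7: not %3==0, res = 4+1 = 5
n=13: not %3==0, res = 5+1 = 6
n=-2: not %3==0, res = 6+1 = 7

7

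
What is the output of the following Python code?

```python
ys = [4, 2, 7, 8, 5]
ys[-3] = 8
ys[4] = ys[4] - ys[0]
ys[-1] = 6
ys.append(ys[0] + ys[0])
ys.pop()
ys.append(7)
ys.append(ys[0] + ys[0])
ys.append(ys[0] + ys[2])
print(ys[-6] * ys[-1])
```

ys[-3] = 8 → [4, 2, 8, 8, 5]
ys[4] = ys[4]-ys[0] = 5-4 = 1 → [4, 2, 8, 8, 1]
ys[-1] = 6 → [4, 2, 8, 8, 6]
append ys[0]+ys[0] = 4+4 = 8 → [4, 2, 8, 8, 6, 8]
pop() removes 8 → [4, 2, 8, 8, 6]
append 7 → [4, 2, 8, 8, 6, 7]
append ys[0]+ys[0] = 4+4 = 8 → [4, 2, 8, 8, 6, 7, 8]
append ys[0]+ys[2] = 4+8 = 12 → [4, 2, 8, 8, 6, 7, 8, 12]
ys[-6]*ys[-1] = 8*12 = 96

96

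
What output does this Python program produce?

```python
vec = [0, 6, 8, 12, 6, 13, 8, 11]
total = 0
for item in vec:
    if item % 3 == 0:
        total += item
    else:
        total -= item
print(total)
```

item=0: %3==0, total = 0+0 = 0
item=6: %3==0, total = 0+6 = 6
item=8: not %3==0, total = 6-8 = -2
item=12: %3==0, total = (-2)+12 = 10
item=6: %3==0, total = 10+6 = 16
item=13: not %3==0, total = 16-13 = 3
item=8: not %3==0, total = 3-8 = -5
item=11: not %3==0, total = (-5)-11 = -16

-16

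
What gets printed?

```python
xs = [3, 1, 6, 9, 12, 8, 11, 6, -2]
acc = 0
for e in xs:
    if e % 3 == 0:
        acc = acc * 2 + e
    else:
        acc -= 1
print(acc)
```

141

e=3: %3==0, acc = 0*2+3 = 3
e=1: not %3==0, acc = 3-1 = 2
e=6: %3==0, acc = 2*2+6 = 10
e=9: %3==0, acc = 10*2+9 = 29
e=12: %3==0, acc = 29*2+12 = 70
e=8: not %3==0, acc = 70-1 = 69
e=11: not %3==0, acc = 69-1 = 68
e=6: %3==0, acc = 68*2+6 = 142
e=-2: not %3==0, acc = 142-1 = 141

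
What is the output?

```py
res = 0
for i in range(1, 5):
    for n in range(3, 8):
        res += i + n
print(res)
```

i=1,n=3: res = 0+4 = 4
i=1,n=4: res = 4+5 = 9
i=1,n=5: res = 9+6 = 15
i=1,n=6: res = 15+7 = 22
i=1,n=7: res = 22+8 = 30
i=2,n=3: res = 30+5 = 35
i=2,n=4: res = 35+6 = 41
i=2,n=5: res = 41+7 = 48
i=2,n=6: res = 48+8 = 56
i=2,n=7: res = 56+9 = 65
i=3,n=3: res = 65+6 = 71
i=3,n=4: res = 71+7 = 78
i=3,n=5: res = 78+8 = 86
i=3,n=6: res = 86+9 = 95
i=3,n=7: res = 95+10 = 105
i=4,n=3: res = 105+7 = 112
i=4,n=4: res = 112+8 = 120
i=4,n=5: res = 120+9 = 129
i=4,n=6: res = 129+10 = 139
i=4,n=7: res = 139+11 = 150

150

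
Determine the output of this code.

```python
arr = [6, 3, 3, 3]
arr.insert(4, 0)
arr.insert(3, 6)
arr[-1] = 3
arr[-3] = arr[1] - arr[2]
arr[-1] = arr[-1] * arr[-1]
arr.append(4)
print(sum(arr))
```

insert 0 at 4 → [6, 3, 3, 3, 0]
insert 6 at 3 → [6, 3, 3, 6, 3, 0]
arr[-1] = 3 → [6, 3, 3, 6, 3, 3]
arr[-3] = arr[1]-arr[2] = 3-3 = 0 → [6, 3, 3, 0, 3, 3]
arr[-1] = arr[-1]*arr[-1] = 3*3 = 9 → [6, 3, 3, 0, 3, 9]
append 4 → [6, 3, 3, 0, 3, 9, 4]
sum = 28

28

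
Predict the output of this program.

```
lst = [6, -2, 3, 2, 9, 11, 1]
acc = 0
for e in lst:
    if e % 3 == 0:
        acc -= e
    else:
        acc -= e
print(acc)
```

-30

e=6: %3==0, acc = 0-6 = -6
e=-2: not %3==0, acc = (-6)-(-2) = -4
e=3: %3==0, acc = (-4)-3 = -7
e=2: not %3==0, acc = (-7)-2 = -9
e=9: %3==0, acc = (-9)-9 = -18
e=11: not %3==0, acc = (-18)-11 = -29
e=1: not %3==0, acc = (-29)-1 = -30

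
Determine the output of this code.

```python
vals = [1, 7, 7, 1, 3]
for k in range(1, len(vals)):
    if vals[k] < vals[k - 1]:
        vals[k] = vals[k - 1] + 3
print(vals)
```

k=1: 7>=1, unchanged → [1, 7, 7, 1, 3]
k=2: 7>=7, unchanged → [1, 7, 7, 1, 3]
k=3: 1<7, vals[3] = 7+3 = 10 → [1, 7, 7, 10, 3]
k=4: 3<10, vals[4] = 10+3 = 13 → [1, 7, 7, 10, 13]

[1, 7, 7, 10, 13]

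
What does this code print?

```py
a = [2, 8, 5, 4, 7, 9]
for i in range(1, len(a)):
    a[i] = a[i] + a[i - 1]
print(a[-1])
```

35

i=1: a[1] = 8+2 = 10 → [2, 10, 5, 4, 7, 9]
i=2: a[2] = 5+10 = 15 → [2, 10, 15, 4, 7, 9]
i=3: a[3] = 4+15 = 19 → [2, 10, 15, 19, 7, 9]
i=4: a[4] = 7+19 = 26 → [2, 10, 15, 19, 26, 9]
i=5: a[5] = 9+26 = 35 → [2, 10, 15, 19, 26, 35]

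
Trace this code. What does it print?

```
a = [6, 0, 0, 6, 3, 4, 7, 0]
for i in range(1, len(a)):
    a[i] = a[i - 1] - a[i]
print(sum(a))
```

-20

i=1: a[1] = 6-0 = 6 → [6, 6, 0, 6, 3, 4, 7, 0]
i=2: a[2] = 6-0 = 6 → [6, 6, 6, 6, 3, 4, 7, 0]
i=3: a[3] = 6-6 = 0 → [6, 6, 6, 0, 3, 4, 7, 0]
i=4: a[4] = 0-3 = -3 → [6, 6, 6, 0, -3, 4, 7, 0]
i=5: a[5] = (-3)-4 = -7 → [6, 6, 6, 0, -3, -7, 7, 0]
i=6: a[6] = (-7)-7 = -14 → [6, 6, 6, 0, -3, -7, -14, 0]
i=7: a[7] = (-14)-0 = -14 → [6, 6, 6, 0, -3, -7, -14, -14]
sum = -20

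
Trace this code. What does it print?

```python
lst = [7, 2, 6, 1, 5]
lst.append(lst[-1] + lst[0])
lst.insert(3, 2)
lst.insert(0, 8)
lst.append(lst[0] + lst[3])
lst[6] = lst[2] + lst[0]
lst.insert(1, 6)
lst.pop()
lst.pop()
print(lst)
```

append lst[-1]+lst[0] = 5+7 = 12 → [7, 2, 6, 1, 5, 12]
insert 2 at 3 → [7, 2, 6, 2, 1, 5, 12]
insert 8 at 0 → [8, 7, 2, 6, 2, 1, 5, 12]
append lst[0]+lst[3] = 8+6 = 14 → [8, 7, 2, 6, 2, 1, 5, 12, 14]
lst[6] = lst[2]+lst[0] = 2+8 = 10 → [8, 7, 2, 6, 2, 1, 10, 12, 14]
insert 6 at 1 → [8, 6, 7, 2, 6, 2, 1, 10, 12, 14]
pop() removes 14 → [8, 6, 7, 2, 6, 2, 1, 10, 12]
pop() removes 12 → [8, 6, 7, 2, 6, 2, 1, 10]

[8, 6, 7, 2, 6, 2, 1, 10]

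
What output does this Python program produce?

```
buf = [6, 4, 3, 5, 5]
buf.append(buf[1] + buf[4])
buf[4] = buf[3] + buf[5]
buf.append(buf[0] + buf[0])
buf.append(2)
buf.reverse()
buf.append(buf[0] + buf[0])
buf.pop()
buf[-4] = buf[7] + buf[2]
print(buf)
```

[2, 12, 9, 14, 15, 3, 4, 6]

append buf[1]+buf[4] = 4+5 = 9 → [6, 4, 3, 5, 5, 9]
buf[4] = buf[3]+buf[5] = 5+9 = 14 → [6, 4, 3, 5, 14, 9]
append buf[0]+buf[0] = 6+6 = 12 → [6, 4, 3, 5, 14, 9, 12]
append 2 → [6, 4, 3, 5, 14, 9, 12, 2]
reverse → [2, 12, 9, 14, 5, 3, 4, 6]
append buf[0]+buf[0] = 2+2 = 4 → [2, 12, 9, 14, 5, 3, 4, 6, 4]
pop() removes 4 → [2, 12, 9, 14, 5, 3, 4, 6]
buf[-4] = buf[7]+buf[2] = 6+9 = 15 → [2, 12, 9, 14, 15, 3, 4, 6]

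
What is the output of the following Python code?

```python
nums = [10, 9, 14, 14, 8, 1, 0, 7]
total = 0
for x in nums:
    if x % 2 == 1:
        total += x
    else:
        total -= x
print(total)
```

x=10: not odd, total = 0-10 = -10
x=9: odd, total = (-10)+9 = -1
x=14: not odd, total = (-1)-14 = -15
x=14: not odd, total = (-15)-14 = -29
x=8: not odd, total = (-29)-8 = -37
x=1: odd, total = (-37)+1 = -36
x=0: not odd, total = (-36)-0 = -36
x=7: odd, total = (-36)+7 = -29

-29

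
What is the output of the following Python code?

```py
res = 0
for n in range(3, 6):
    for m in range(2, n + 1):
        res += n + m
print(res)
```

66

n=3,m=2: res = 0+5 = 5
n=3,m=3: res = 5+6 = 11
n=4,m=2: res = 11+6 = 17
n=4,m=3: res = 17+7 = 24
n=4,m=4: res = 24+8 = 32
n=5,m=2: res = 32+7 = 39
n=5,m=3: res = 39+8 = 47
n=5,m=4: res = 47+9 = 56
n=5,m=5: res = 56+10 = 66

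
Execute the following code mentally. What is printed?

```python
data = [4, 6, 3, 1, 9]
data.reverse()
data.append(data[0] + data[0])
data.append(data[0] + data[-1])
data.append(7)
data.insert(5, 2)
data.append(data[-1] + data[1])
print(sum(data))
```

85

reverse → [9, 1, 3, 6, 4]
append data[0]+data[0] = 9+9 = 18 → [9, 1, 3, 6, 4, 18]
append data[0]+data[-1] = 9+18 = 27 → [9, 1, 3, 6, 4, 18, 27]
append 7 → [9, 1, 3, 6, 4, 18, 27, 7]
insert 2 at 5 → [9, 1, 3, 6, 4, 2, 18, 27, 7]
append data[-1]+data[1] = 7+1 = 8 → [9, 1, 3, 6, 4, 2, 18, 27, 7, 8]
sum = 85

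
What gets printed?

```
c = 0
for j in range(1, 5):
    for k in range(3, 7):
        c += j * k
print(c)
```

j=1,k=3: c = 0+3 = 3
j=1,k=4: c = 3+4 = 7
j=1,k=5: c = 7+5 = 12
j=1,k=6: c = 12+6 = 18
j=2,k=3: c = 18+6 = 24
j=2,k=4: c = 24+8 = 32
j=2,k=5: c = 32+10 = 42
j=2,k=6: c = 42+12 = 54
j=3,k=3: c = 54+9 = 63
j=3,k=4: c = 63+12 = 75
j=3,k=5: c = 75+15 = 90
j=3,k=6: c = 90+18 = 108
j=4,k=3: c = 108+12 = 120
j=4,k=4: c = 120+16 = 136
j=4,k=5: c = 136+20 = 156
j=4,k=6: c = 156+24 = 180

180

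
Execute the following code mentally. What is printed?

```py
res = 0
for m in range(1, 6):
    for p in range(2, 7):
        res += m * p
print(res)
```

m=1,p=2: res = 0+2 = 2
m=1,p=3: res = 2+3 = 5
m=1,p=4: res = 5+4 = 9
m=1,p=5: res = 9+5 = 14
m=1,p=6: res = 14+6 = 20
m=2,p=2: res = 20+4 = 24
m=2,p=3: res = 24+6 = 30
m=2,p=4: res = 30+8 = 38
m=2,p=5: res = 38+10 = 48
m=2,p=6: res = 48+12 = 60
m=3,p=2: res = 60+6 = 66
m=3,p=3: res = 66+9 = 75
m=3,p=4: res = 75+12 = 87
m=3,p=5: res = 87+15 = 102
m=3,p=6: res = 102+18 = 120
m=4,p=2: res = 120+8 = 128
m=4,p=3: res = 128+12 = 140
m=4,p=4: res = 140+16 = 156
m=4,p=5: res = 156+20 = 176
m=4,p=6: res = 176+24 = 200
m=5,p=2: res = 200+10 = 210
m=5,p=3: res = 210+15 = 225
m=5,p=4: res = 225+20 = 245
m=5,p=5: res = 245+25 = 270
m=5,p=6: res = 270+30 = 300

300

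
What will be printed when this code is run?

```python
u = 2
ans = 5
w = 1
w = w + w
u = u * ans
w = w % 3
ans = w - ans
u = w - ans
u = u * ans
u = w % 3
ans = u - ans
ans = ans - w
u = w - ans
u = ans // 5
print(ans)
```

3

w = 1+1 = 2
u = 2*5 = 10
w = 2%3 = 2
ans = 2-5 = -3
u = 2-(-3) = 5
u = 5*(-3) = -15
u = 2%3 = 2
ans = 2-(-3) = 5
ans = 5-2 = 3
u = 2-3 = -1
u = 3//5 = 0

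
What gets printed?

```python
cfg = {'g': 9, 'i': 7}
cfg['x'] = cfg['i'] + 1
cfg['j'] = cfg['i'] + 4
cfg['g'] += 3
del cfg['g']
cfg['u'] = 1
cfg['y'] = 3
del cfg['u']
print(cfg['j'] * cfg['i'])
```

cfg['x'] = cfg['i']+1 = 8 → {'g': 9, 'i': 7, 'x': 8}
cfg['j'] = cfg['i']+4 = 11 → {'g': 9, 'i': 7, 'x': 8, 'j': 11}
cfg['g'] = 9+3 = 12 → {'g': 12, 'i': 7, 'x': 8, 'j': 11}
del 'g' → {'i': 7, 'x': 8, 'j': 11}
cfg['u'] = 1 → {'i': 7, 'x': 8, 'j': 11, 'u': 1}
cfg['y'] = 3 → {'i': 7, 'x': 8, 'j': 11, 'u': 1, 'y': 3}
del 'u' → {'i': 7, 'x': 8, 'j': 11, 'y': 3}
cfg['j']*cfg['i'] = 11*7 = 77

77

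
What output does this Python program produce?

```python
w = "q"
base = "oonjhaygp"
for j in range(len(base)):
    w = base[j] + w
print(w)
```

j=0: prepend 'o' → 'oq'
j=1: prepend 'o' → 'ooq'
j=2: prepend 'n' → 'nooq'
j=3: prepend 'j' → 'jnooq'
j=4: prepend 'h' → 'hjnooq'
j=5: prepend 'a' → 'ahjnooq'
j=6: prepend 'y' → 'yahjnooq'
j=7: prepend 'g' → 'gyahjnooq'
j=8: prepend 'p' → 'pgyahjnooq'

pgyahjnooq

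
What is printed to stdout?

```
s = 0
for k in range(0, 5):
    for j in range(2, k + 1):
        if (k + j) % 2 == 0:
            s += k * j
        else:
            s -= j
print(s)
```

32

k=2,j=2: even sum, s = 0+4 = 4
k=3,j=2: odd sum, s = 4-2 = 2
k=3,j=3: even sum, s = 2+9 = 11
k=4,j=2: even sum, s = 11+8 = 19
k=4,j=3: odd sum, s = 19-3 = 16
k=4,j=4: even sum, s = 16+16 = 32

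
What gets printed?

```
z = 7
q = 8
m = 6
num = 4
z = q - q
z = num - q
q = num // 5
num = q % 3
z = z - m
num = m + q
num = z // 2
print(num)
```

z = 8-8 = 0
z = 4-8 = -4
q = 4//5 = 0
num = 0%3 = 0
z = (-4)-6 = -10
num = 6+0 = 6
num = (-10)//2 = -5

-5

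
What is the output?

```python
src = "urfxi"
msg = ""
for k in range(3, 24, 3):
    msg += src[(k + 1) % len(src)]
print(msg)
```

k=3: add src[4]='i' → 'i'
k=6: add src[2]='f' → 'if'
k=9: add src[0]='u' → 'ifu'
k=12: add src[3]='x' → 'ifux'
k=15: add src[1]='r' → 'ifuxr'
k=18: add src[4]='i' → 'ifuxri'
k=21: add src[2]='f' → 'ifuxrif'

ifuxrif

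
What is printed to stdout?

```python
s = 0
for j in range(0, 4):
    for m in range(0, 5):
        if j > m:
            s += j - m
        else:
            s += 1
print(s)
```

24

j=0,m=0: not 0>0, s = 0+1 = 1
j=0,m=1: not 0>1, s = 1+1 = 2
j=0,m=2: not 0>2, s = 2+1 = 3
j=0,m=3: not 0>3, s = 3+1 = 4
j=0,m=4: not 0>4, s = 4+1 = 5
j=1,m=0: 1>0, s = 5+1 = 6
j=1,m=1: not 1>1, s = 6+1 = 7
j=1,m=2: not 1>2, s = 7+1 = 8
j=1,m=3: not 1>3, s = 8+1 = 9
j=1,m=4: not 1>4, s = 9+1 = 10
j=2,m=0: 2>0, s = 10+2 = 12
j=2,m=1: 2>1, s = 12+1 = 13
j=2,m=2: not 2>2, s = 13+1 = 14
j=2,m=3: not 2>3, s = 14+1 = 15
j=2,m=4: not 2>4, s = 15+1 = 16
j=3,m=0: 3>0, s = 16+3 = 19
j=3,m=1: 3>1, s = 19+2 = 21
j=3,m=2: 3>2, s = 21+1 = 22
j=3,m=3: not 3>3, s = 22+1 = 23
j=3,m=4: not 3>4, s = 23+1 = 24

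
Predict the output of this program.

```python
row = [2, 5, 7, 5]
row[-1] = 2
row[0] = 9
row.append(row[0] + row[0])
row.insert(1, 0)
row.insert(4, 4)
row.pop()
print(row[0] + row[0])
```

row[-1] = 2 → [2, 5, 7, 2]
row[0] = 9 → [9, 5, 7, 2]
append row[0]+row[0] = 9+9 = 18 → [9, 5, 7, 2, 18]
insert 0 at 1 → [9, 0, 5, 7, 2, 18]
insert 4 at 4 → [9, 0, 5, 7, 4, 2, 18]
pop() removes 18 → [9, 0, 5, 7, 4, 2]
row[0]+row[0] = 9+9 = 18

18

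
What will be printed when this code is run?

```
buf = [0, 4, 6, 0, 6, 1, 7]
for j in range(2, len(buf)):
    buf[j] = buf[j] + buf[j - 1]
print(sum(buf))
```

81

j=2: buf[2] = 6+4 = 10 → [0, 4, 10, 0, 6, 1, 7]
j=3: buf[3] = 0+10 = 10 → [0, 4, 10, 10, 6, 1, 7]
j=4: buf[4] = 6+10 = 16 → [0, 4, 10, 10, 16, 1, 7]
j=5: buf[5] = 1+16 = 17 → [0, 4, 10, 10, 16, 17, 7]
j=6: buf[6] = 7+17 = 24 → [0, 4, 10, 10, 16, 17, 24]
sum = 81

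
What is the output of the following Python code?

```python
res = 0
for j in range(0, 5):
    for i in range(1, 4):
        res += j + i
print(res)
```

j=0,i=1: res = 0+1 = 1
j=0,i=2: res = 1+2 = 3
j=0,i=3: res = 3+3 = 6
j=1,i=1: res = 6+2 = 8
j=1,i=2: res = 8+3 = 11
j=1,i=3: res = 11+4 = 15
j=2,i=1: res = 15+3 = 18
j=2,i=2: res = 18+4 = 22
j=2,i=3: res = 22+5 = 27
j=3,i=1: res = 27+4 = 31
j=3,i=2: res = 31+5 = 36
j=3,i=3: res = 36+6 = 42
j=4,i=1: res = 42+5 = 47
j=4,i=2: res = 47+6 = 53
j=4,i=3: res = 53+7 = 60

60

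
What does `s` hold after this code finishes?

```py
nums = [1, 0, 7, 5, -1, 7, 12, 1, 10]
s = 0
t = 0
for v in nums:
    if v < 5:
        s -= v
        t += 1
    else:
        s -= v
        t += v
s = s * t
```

v=1: <5, s = 0-1 = -1; t=1
v=0: <5, s = (-1)-0 = -1; t=2
v=7: not <5, s = (-1)-7 = -8; t=9
v=5: not <5, s = (-8)-5 = -13; t=14
v=-1: <5, s = (-13)-(-1) = -12; t=15
v=7: not <5, s = (-12)-7 = -19; t=22
v=12: not <5, s = (-19)-12 = -31; t=34
v=1: <5, s = (-31)-1 = -32; t=35
v=10: not <5, s = (-32)-10 = -42; t=45
s*t = (-42)*45 = -1890

-1890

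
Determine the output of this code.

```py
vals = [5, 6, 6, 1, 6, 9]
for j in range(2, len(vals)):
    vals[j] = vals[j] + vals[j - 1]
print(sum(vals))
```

j=2: vals[2] = 6+6 = 12 → [5, 6, 12, 1, 6, 9]
j=3: vals[3] = 1+12 = 13 → [5, 6, 12, 13, 6, 9]
j=4: vals[4] = 6+13 = 19 → [5, 6, 12, 13, 19, 9]
j=5: vals[5] = 9+19 = 28 → [5, 6, 12, 13, 19, 28]
sum = 83

83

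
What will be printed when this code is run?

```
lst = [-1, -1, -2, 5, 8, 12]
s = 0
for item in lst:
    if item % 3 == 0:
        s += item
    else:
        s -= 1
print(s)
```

item=-1: not %3==0, s = 0-1 = -1
item=-1: not %3==0, s = (-1)-1 = -2
item=-2: not %3==0, s = (-2)-1 = -3
item=5: not %3==0, s = (-3)-1 = -4
item=8: not %3==0, s = (-4)-1 = -5
item=12: %3==0, s = (-5)+12 = 7

7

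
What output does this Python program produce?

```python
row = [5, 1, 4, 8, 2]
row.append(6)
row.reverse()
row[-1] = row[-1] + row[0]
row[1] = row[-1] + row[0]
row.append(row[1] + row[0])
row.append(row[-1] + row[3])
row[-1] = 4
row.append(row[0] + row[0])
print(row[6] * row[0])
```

138

append 6 → [5, 1, 4, 8, 2, 6]
reverse → [6, 2, 8, 4, 1, 5]
row[-1] = row[-1]+row[0] = 5+6 = 11 → [6, 2, 8, 4, 1, 11]
row[1] = row[-1]+row[0] = 11+6 = 17 → [6, 17, 8, 4, 1, 11]
append row[1]+row[0] = 17+6 = 23 → [6, 17, 8, 4, 1, 11, 23]
append row[-1]+row[3] = 23+4 = 27 → [6, 17, 8, 4, 1, 11, 23, 27]
row[-1] = 4 → [6, 17, 8, 4, 1, 11, 23, 4]
append row[0]+row[0] = 6+6 = 12 → [6, 17, 8, 4, 1, 11, 23, 4, 12]
row[6]*row[0] = 23*6 = 138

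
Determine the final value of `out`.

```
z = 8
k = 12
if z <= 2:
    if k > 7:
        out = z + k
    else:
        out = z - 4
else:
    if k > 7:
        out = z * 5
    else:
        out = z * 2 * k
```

z=8, k=12
z <= 2 is False; k > 7 is True
→ out = z * 5 = 40

40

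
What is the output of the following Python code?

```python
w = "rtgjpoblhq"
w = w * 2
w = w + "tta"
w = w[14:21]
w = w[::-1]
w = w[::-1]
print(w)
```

repeat ×2 → 'rtgjpoblhqrtgjpoblhq'
+ 'tta' → 'rtgjpoblhqrtgjpoblhqtta'
slice [14:21] → 'poblhqt'
reverse → 'tqhlbop'
reverse → 'poblhqt'

poblhqt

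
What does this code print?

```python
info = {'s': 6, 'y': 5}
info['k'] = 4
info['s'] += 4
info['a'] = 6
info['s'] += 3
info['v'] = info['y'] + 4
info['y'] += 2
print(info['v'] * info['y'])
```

info['k'] = 4 → {'s': 6, 'y': 5, 'k': 4}
info['s'] = 6+4 = 10 → {'s': 10, 'y': 5, 'k': 4}
info['a'] = 6 → {'s': 10, 'y': 5, 'k': 4, 'a': 6}
info['s'] = 10+3 = 13 → {'s': 13, 'y': 5, 'k': 4, 'a': 6}
info['v'] = info['y']+4 = 9 → {'s': 13, 'y': 5, 'k': 4, 'a': 6, 'v': 9}
info['y'] = 5+2 = 7 → {'s': 13, 'y': 7, 'k': 4, 'a': 6, 'v': 9}
info['v']*info['y'] = 9*7 = 63

63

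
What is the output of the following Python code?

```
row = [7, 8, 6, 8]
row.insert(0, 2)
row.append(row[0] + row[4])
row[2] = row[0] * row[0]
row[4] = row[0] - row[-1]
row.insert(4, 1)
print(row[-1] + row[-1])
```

20

insert 2 at 0 → [2, 7, 8, 6, 8]
append row[0]+row[4] = 2+8 = 10 → [2, 7, 8, 6, 8, 10]
row[2] = row[0]*row[0] = 2*2 = 4 → [2, 7, 4, 6, 8, 10]
row[4] = row[0]-row[-1] = 2-10 = -8 → [2, 7, 4, 6, -8, 10]
insert 1 at 4 → [2, 7, 4, 6, 1, -8, 10]
row[-1]+row[-1] = 10+10 = 20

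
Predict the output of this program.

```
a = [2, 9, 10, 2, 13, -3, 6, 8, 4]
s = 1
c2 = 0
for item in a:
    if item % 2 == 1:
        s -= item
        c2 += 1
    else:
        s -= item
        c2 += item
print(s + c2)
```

item=2: not odd, s = 1-2 = -1; c2=2
item=9: odd, s = (-1)-9 = -10; c2=3
item=10: not odd, s = (-10)-10 = -20; c2=13
item=2: not odd, s = (-20)-2 = -22; c2=15
item=13: odd, s = (-22)-13 = -35; c2=16
item=-3: odd, s = (-35)-(-3) = -32; c2=17
item=6: not odd, s = (-32)-6 = -38; c2=23
item=8: not odd, s = (-38)-8 = -46; c2=31
item=4: not odd, s = (-46)-4 = -50; c2=35
s+c2 = (-50)+35 = -15

-15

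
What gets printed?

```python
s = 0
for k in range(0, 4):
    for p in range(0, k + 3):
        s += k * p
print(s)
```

71

k=0,p=0: s = 0+0 = 0
k=0,p=1: s = 0+0 = 0
k=0,p=2: s = 0+0 = 0
k=1,p=0: s = 0+0 = 0
k=1,p=1: s = 0+1 = 1
k=1,p=2: s = 1+2 = 3
k=1,p=3: s = 3+3 = 6
k=2,p=0: s = 6+0 = 6
k=2,p=1: s = 6+2 = 8
k=2,p=2: s = 8+4 = 12
k=2,p=3: s = 12+6 = 18
k=2,p=4: s = 18+8 = 26
k=3,p=0: s = 26+0 = 26
k=3,p=1: s = 26+3 = 29
k=3,p=2: s = 29+6 = 35
k=3,p=3: s = 35+9 = 44
k=3,p=4: s = 44+12 = 56
k=3,p=5: s = 56+15 = 71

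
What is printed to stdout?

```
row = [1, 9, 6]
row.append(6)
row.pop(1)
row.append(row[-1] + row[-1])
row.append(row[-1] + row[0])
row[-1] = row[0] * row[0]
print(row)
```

append 6 → [1, 9, 6, 6]
pop(1) removes 9 → [1, 6, 6]
append row[-1]+row[-1] = 6+6 = 12 → [1, 6, 6, 12]
append row[-1]+row[0] = 12+1 = 13 → [1, 6, 6, 12, 13]
row[-1] = row[0]*row[0] = 1*1 = 1 → [1, 6, 6, 12, 1]

[1, 6, 6, 12, 1]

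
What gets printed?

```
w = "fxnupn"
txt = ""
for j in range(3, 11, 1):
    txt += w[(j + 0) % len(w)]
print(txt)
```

upnfxnup

j=3: add w[3]='u' → 'u'
j=4: add w[4]='p' → 'up'
j=5: add w[5]='n' → 'upn'
j=6: add w[0]='f' → 'upnf'
j=7: add w[1]='x' → 'upnfx'
j=8: add w[2]='n' → 'upnfxn'
j=9: add w[3]='u' → 'upnfxnu'
j=10: add w[4]='p' → 'upnfxnup'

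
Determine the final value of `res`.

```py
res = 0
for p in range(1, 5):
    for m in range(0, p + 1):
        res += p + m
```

p=1,m=0: res = 0+1 = 1
p=1,m=1: res = 1+2 = 3
p=2,m=0: res = 3+2 = 5
p=2,m=1: res = 5+3 = 8
p=2,m=2: res = 8+4 = 12
p=3,m=0: res = 12+3 = 15
p=3,m=1: res = 15+4 = 19
p=3,m=2: res = 19+5 = 24
p=3,m=3: res = 24+6 = 30
p=4,m=0: res = 30+4 = 34
p=4,m=1: res = 34+5 = 39
p=4,m=2: res = 39+6 = 45
p=4,m=3: res = 45+7 = 52
p=4,m=4: res = 52+8 = 60

60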